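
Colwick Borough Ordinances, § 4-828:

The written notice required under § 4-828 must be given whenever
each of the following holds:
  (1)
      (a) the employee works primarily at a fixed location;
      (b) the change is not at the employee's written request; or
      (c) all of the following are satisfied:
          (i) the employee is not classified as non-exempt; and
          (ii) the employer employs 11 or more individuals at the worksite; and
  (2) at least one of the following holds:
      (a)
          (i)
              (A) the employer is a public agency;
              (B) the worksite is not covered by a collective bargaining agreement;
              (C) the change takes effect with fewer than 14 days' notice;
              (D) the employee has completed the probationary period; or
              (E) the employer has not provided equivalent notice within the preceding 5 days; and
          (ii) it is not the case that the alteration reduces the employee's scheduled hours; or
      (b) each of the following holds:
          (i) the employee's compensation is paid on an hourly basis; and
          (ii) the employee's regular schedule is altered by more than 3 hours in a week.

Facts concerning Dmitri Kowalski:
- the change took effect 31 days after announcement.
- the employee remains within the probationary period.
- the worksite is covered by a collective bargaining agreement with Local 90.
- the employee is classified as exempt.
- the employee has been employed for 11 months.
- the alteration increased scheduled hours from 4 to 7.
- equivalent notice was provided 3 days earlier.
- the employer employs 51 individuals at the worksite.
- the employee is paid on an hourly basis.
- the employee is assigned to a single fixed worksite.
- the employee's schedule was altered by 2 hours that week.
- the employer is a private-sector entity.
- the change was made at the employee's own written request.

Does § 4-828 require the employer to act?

No — not required.

(a) fixed location — satisfied.
(b) not employee-requested — fails.
(i) not (non-exempt) — holds.
(ii) ≥ 11 at site — met.
So (c) is satisfied (T AND T).
(1): T OR F OR T → true.
(A) public agency — not met.
(B) no CBA — fails.
(C) < 14 days' notice — fails.
(D) past probation — fails.
(E) no recent notice — not satisfied.
So (i) is not satisfied (F OR F OR F OR F OR F).
(ii) not (hours reduced) — satisfied.
(a) = F AND T = false.
(i) hourly-paid — met.
(ii) schedule shift > 3h — not satisfied.
(b): T AND F → false.
So (2) is not satisfied (F OR F).
Overall: T AND F → false.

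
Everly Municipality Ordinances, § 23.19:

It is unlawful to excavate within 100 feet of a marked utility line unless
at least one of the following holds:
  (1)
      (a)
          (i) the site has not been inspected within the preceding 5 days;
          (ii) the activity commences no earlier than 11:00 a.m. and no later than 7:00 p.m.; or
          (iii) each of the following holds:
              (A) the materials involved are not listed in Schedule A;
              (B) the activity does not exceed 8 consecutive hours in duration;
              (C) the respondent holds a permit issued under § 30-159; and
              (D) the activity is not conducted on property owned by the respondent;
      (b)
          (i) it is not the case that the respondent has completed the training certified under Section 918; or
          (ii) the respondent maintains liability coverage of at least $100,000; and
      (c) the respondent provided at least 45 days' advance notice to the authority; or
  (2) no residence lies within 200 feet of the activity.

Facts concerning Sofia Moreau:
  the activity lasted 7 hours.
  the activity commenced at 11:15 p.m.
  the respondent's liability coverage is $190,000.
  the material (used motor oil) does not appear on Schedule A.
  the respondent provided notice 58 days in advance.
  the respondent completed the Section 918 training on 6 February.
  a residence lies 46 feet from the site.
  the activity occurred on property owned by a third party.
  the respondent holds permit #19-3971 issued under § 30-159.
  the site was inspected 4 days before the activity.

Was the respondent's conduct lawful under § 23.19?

Yes — lawful.

(i) not (site inspected) — fails.
(ii) start within hours — not satisfied.
(A) not (Schedule A material) — holds.
(B) ≤ 8 hrs duration — holds.
(C) holds permit — met.
(D) not (own property) — met.
(iii) = T AND T AND T AND T = true.
(a) = F OR F OR T = true.
(i) not (training certified) — fails.
(ii) coverage ≥ $100,000 — met.
So (b) is satisfied (F OR T).
(c) ≥45 days' notice — holds.
(1): T AND T AND T → true.
(2) no residence in 200 ft — fails.
Overall = T OR F = true.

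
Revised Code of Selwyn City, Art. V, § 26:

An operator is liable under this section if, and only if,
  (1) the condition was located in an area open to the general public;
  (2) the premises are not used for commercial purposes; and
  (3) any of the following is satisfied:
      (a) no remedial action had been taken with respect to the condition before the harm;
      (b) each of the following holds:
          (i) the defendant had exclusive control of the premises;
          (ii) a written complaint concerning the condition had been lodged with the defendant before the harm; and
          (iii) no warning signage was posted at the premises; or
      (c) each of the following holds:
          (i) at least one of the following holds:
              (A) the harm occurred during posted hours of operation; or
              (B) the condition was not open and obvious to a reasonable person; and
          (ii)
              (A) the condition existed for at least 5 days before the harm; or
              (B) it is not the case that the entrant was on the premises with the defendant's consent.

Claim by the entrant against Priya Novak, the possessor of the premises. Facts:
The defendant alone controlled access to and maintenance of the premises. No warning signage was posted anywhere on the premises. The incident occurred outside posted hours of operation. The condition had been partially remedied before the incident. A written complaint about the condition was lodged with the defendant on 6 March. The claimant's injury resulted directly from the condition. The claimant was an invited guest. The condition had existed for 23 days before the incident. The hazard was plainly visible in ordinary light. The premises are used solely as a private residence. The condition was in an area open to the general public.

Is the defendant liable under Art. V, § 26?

(1) public area — holds.
(2) not (commercial use) — holds.
(a) no remedial action — not met.
(i) exclusive control — met.
(ii) complaint lodged — met.
(iii) no signage posted — satisfied.
So (b) is satisfied (T AND T AND T).
(A) during posted hours — not satisfied.
(B) not open/obvious — not met.
(i) = F OR F = false.
(A) condition ≥5 days old — met.
(B) not (consent to enter) — not met.
(ii) = T OR F = true.
So (c) is not satisfied (F AND T).
So (3) is satisfied (F OR T OR F).
Overall = T AND T AND T = true.

Yes — liable.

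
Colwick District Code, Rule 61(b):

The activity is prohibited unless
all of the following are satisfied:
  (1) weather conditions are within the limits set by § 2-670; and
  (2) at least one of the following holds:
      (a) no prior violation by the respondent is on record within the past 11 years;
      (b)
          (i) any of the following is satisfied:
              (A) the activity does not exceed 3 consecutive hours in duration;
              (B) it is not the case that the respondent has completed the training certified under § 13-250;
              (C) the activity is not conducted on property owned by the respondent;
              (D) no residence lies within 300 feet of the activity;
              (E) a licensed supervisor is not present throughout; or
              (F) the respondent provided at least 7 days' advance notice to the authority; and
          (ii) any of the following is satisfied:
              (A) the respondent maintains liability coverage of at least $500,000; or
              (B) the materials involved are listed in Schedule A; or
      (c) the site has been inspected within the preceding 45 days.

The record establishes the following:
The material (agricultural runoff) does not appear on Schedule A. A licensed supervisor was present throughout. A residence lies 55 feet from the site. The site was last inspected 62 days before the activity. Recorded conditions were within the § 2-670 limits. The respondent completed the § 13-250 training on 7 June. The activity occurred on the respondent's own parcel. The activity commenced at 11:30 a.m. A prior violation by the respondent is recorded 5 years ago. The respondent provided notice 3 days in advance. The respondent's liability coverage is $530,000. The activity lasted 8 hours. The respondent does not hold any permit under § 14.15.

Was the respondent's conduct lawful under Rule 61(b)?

(1) weather ok — holds.
(a) no prior violation — fails.
(A) ≤ 3 hrs duration — not met.
(B) not (training certified) — not met.
(C) not (own property) — fails.
(D) no residence in 300 ft — not met.
(E) not (supervisor present) — not met.
(F) ≥7 days' notice — not satisfied.
(i) = F OR F OR F OR F OR F OR F = false.
(A) coverage ≥ $500,000 — met.
(B) Schedule A material — not met.
(ii): T OR F → true.
So (b) is not satisfied (F AND T).
(c) site inspected — not met.
(2) = F OR F OR F = false.
So Overall is not satisfied (T AND F).

No — unlawful.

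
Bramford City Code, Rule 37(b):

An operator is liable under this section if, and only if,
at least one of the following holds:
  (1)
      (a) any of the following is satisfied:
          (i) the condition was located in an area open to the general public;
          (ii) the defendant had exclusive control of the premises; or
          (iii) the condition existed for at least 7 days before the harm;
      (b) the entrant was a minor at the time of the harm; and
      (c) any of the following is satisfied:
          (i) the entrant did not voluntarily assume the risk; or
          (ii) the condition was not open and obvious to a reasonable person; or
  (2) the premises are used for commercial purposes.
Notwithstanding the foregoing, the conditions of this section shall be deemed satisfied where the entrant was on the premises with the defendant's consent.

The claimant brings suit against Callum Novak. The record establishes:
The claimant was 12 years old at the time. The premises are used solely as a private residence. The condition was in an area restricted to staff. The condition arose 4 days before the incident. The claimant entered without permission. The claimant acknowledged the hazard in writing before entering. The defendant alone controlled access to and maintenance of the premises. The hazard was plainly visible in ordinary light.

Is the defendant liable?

(i) public area — not met.
(ii) exclusive control — holds.
(iii) condition ≥7 days old — not satisfied.
So (a) is satisfied (F OR T OR F).
(b) entrant a minor — met.
(i) no assumed risk — not met.
(ii) not open/obvious — not met.
So (c) is not satisfied (F OR F).
So (1) is not satisfied (T AND T AND F).
(2) commercial use — not satisfied.
So Overall is not satisfied (F OR F).
Exception (consent to enter) — not satisfied.
Result: main false OR exception false → false.

No — not liable.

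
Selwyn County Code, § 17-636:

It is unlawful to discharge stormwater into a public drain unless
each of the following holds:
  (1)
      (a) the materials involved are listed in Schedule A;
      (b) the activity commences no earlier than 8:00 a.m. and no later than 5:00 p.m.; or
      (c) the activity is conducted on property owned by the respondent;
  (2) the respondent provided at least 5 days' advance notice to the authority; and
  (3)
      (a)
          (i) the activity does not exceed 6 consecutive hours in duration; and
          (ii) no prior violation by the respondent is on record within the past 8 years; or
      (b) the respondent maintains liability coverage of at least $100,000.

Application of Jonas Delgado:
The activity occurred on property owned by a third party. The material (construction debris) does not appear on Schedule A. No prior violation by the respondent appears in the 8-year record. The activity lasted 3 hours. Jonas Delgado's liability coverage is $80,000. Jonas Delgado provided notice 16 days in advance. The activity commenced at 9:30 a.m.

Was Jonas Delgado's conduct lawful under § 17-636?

Yes — lawful.

(a) Schedule A material — not met.
(b) start within hours — holds.
(c) own property — fails.
So (1) is satisfied (F OR T OR F).
(2) ≥5 days' notice — satisfied.
(i) ≤ 6 hrs duration — holds.
(ii) no prior violation — holds.
(a): T AND T → true.
(b) coverage ≥ $100,000 — not satisfied.
So (3) is satisfied (T OR F).
Overall = T AND T AND T = true.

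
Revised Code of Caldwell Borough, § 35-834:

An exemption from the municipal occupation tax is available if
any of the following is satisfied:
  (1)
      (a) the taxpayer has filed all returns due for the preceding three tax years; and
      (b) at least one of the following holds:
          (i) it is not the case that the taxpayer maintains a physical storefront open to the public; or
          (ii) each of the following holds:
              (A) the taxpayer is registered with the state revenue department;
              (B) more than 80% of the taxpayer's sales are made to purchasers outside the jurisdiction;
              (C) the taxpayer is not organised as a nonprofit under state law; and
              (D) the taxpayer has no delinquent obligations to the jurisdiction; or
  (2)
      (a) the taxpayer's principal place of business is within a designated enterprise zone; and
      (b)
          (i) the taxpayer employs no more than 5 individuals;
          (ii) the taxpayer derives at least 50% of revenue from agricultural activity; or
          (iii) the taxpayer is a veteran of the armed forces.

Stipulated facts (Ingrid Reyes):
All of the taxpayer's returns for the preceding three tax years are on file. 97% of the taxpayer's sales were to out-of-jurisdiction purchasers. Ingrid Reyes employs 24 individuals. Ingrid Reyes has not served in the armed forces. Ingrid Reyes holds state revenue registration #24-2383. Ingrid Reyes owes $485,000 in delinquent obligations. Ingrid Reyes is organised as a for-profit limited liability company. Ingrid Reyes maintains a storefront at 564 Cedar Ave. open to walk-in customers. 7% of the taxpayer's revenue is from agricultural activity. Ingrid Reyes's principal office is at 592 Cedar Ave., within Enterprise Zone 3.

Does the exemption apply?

(a) returns current — holds.
(i) not (has storefront) — not met.
(A) state-registered — met.
(B) >80% out-of-jur. sales — satisfied.
(C) not (nonprofit) — holds.
(D) no delinquency — fails.
So (ii) is not satisfied (T AND T AND T AND F).
(b): F OR F → false.
(1): T AND F → false.
(a) in enterprise zone — holds.
(i) ≤ 5 employees — fails.
(ii) ≥50% agricultural — fails.
(iii) veteran — fails.
(b): F OR F OR F → false.
So (2) is not satisfied (T AND F).
So Overall is not satisfied (F OR F).

No — not exempt.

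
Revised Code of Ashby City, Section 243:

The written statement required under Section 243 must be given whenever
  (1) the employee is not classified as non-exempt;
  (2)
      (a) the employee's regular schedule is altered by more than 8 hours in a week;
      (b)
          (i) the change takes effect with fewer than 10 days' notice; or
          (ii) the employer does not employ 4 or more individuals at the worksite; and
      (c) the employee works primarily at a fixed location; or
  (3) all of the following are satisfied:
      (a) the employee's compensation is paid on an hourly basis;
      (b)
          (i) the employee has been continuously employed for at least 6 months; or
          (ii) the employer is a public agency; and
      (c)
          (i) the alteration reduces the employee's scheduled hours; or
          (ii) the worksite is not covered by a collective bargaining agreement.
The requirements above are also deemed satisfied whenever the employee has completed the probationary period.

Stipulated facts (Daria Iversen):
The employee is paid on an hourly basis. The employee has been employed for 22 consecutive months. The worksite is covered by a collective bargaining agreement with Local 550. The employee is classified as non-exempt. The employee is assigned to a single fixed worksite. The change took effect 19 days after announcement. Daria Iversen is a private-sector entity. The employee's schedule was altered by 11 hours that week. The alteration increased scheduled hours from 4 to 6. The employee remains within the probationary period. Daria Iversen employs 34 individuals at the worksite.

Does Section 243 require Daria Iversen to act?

(1) not (non-exempt) — fails.
(a) schedule shift > 8h — holds.
(i) < 10 days' notice — not satisfied.
(ii) not (≥ 4 at site) — fails.
(b) = F OR F = false.
(c) fixed location — satisfied.
(2) = T AND F AND T = false.
(a) hourly-paid — holds.
(i) tenure ≥ 6 mo. — holds.
(ii) public agency — not satisfied.
So (b) is satisfied (T OR F).
(i) hours reduced — fails.
(ii) no CBA — not satisfied.
So (c) is not satisfied (F OR F).
(3) = T AND T AND F = false.
Overall: F OR F OR F → false.
Exception (past probation) — not satisfied.
Result: main false OR exception false → false.

No — not required.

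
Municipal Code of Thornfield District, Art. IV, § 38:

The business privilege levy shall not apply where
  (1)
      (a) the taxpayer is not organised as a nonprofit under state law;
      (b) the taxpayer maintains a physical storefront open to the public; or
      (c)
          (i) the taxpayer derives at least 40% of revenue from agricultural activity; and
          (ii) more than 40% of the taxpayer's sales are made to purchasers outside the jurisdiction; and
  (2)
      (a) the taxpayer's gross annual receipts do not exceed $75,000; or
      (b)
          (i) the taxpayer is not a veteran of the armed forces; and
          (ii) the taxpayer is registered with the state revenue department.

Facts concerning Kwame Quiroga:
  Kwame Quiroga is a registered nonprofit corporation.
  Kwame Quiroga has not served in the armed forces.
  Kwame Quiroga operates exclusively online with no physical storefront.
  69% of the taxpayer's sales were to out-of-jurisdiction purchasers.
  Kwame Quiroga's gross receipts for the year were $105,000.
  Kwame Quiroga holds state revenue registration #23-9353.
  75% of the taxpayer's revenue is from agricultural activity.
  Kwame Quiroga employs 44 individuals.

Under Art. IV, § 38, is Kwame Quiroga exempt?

(a) not (nonprofit) — not satisfied.
(b) has storefront — not satisfied.
(i) ≥40% agricultural — met.
(ii) >40% out-of-jur. sales — holds.
(c) = T AND T = true.
(1): F OR F OR T → true.
(a) receipts ≤ $75,000 — not satisfied.
(i) not (veteran) — satisfied.
(ii) state-registered — satisfied.
So (b) is satisfied (T AND T).
So (2) is satisfied (F OR T).
Overall: T AND T → true.

Yes — exempt.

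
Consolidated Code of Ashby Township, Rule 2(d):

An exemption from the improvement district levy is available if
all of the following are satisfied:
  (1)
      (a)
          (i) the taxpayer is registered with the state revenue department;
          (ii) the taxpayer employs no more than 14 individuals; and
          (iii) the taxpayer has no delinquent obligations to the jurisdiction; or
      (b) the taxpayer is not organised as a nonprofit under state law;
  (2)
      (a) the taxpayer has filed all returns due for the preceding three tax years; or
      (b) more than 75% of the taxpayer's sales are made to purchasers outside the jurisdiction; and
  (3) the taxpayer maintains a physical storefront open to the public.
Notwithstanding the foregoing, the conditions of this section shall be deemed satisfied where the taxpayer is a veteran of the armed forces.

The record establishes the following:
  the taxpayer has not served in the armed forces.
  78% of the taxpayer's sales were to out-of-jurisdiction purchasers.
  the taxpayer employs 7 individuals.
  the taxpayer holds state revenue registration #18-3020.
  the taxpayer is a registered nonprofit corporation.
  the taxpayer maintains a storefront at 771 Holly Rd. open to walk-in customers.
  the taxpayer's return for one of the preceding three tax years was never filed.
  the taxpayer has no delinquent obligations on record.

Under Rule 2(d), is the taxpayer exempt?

Yes — exempt.

(i) state-registered — holds.
(ii) ≤ 14 employees — met.
(iii) no delinquency — holds.
So (a) is satisfied (T AND T AND T).
(b) not (nonprofit) — not satisfied.
So (1) is satisfied (T OR F).
(a) returns current — fails.
(b) >75% out-of-jur. sales — met.
(2) = F OR T = true.
(3) has storefront — met.
Overall: T AND T AND T → true.
Exception (veteran) — not satisfied.
Result: main true OR exception false → true.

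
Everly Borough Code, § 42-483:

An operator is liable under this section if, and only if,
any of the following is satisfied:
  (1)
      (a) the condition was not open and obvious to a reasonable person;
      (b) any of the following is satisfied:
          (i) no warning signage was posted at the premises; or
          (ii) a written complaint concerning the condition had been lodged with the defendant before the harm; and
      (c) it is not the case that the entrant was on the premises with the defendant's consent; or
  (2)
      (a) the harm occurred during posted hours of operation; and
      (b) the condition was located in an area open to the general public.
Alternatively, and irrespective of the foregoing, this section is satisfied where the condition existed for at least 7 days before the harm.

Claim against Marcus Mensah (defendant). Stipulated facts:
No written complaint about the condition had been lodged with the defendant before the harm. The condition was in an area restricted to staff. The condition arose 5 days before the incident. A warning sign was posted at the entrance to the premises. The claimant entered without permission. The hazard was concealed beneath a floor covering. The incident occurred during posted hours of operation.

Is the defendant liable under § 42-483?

(a) not open/obvious — satisfied.
(i) no signage posted — not met.
(ii) complaint lodged — not satisfied.
(b): F OR F → false.
(c) not (consent to enter) — met.
(1) = T AND F AND T = false.
(a) during posted hours — satisfied.
(b) public area — not satisfied.
So (2) is not satisfied (T AND F).
So Overall is not satisfied (F OR F).
Exception (condition ≥7 days old) — not satisfied.
Result: main false OR exception false → false.

No — not liable.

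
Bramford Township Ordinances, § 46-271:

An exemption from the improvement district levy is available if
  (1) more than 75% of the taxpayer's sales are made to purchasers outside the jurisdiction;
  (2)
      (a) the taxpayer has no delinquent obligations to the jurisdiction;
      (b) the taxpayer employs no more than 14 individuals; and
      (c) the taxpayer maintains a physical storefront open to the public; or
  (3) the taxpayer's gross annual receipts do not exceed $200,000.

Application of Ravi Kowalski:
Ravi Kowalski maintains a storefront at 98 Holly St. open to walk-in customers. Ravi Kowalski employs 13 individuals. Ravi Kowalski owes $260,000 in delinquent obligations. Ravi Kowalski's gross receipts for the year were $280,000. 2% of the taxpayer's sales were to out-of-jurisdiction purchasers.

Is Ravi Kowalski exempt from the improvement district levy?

No — not exempt.

(1) >75% out-of-jur. sales — not satisfied.
(a) no delinquency — not met.
(b) ≤ 14 employees — met.
(c) has storefront — holds.
(2) = F AND T AND T = false.
(3) receipts ≤ $200,000 — fails.
Overall: F OR F OR F → false.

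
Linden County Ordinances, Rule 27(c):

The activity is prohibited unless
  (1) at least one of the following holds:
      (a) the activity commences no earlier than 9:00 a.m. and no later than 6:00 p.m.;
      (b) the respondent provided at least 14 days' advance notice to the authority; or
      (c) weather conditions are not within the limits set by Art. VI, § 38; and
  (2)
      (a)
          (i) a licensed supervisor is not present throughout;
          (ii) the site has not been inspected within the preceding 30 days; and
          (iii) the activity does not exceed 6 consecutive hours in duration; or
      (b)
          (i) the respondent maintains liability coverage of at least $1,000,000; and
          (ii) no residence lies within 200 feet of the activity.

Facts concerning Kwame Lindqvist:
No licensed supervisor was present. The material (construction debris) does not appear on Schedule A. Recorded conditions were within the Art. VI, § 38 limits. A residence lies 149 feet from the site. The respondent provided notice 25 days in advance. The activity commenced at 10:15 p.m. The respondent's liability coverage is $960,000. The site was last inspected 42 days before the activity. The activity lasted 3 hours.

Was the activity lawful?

(a) start within hours — not met.
(b) ≥14 days' notice — met.
(c) not (weather ok) — not satisfied.
(1) = F OR T OR F = true.
(i) not (supervisor present) — satisfied.
(ii) not (site inspected) — satisfied.
(iii) ≤ 6 hrs duration — holds.
(a): T AND T AND T → true.
(i) coverage ≥ $1,000,000 — not satisfied.
(ii) no residence in 200 ft — not satisfied.
So (b) is not satisfied (F AND F).
(2) = T OR F = true.
Overall: T AND T → true.

Yes — lawful.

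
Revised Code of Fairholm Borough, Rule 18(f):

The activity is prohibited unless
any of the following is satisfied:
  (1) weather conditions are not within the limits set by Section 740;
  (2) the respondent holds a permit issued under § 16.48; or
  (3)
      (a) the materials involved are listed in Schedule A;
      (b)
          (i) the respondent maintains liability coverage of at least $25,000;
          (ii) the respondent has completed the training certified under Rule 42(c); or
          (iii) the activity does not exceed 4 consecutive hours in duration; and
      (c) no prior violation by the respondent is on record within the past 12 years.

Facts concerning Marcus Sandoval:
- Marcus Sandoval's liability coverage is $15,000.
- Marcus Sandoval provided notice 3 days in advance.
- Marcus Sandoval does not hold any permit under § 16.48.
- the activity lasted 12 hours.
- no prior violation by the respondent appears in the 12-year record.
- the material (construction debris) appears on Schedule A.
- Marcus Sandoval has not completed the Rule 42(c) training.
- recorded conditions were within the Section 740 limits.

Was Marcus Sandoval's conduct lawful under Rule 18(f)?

(1) not (weather ok) — fails.
(2) holds permit — not met.
(a) Schedule A material — met.
(i) coverage ≥ $25,000 — fails.
(ii) training certified — fails.
(iii) ≤ 4 hrs duration — not satisfied.
(b): F OR F OR F → false.
(c) no prior violation — holds.
(3): T AND F AND T → false.
Overall = F OR F OR F = false.

No — unlawful.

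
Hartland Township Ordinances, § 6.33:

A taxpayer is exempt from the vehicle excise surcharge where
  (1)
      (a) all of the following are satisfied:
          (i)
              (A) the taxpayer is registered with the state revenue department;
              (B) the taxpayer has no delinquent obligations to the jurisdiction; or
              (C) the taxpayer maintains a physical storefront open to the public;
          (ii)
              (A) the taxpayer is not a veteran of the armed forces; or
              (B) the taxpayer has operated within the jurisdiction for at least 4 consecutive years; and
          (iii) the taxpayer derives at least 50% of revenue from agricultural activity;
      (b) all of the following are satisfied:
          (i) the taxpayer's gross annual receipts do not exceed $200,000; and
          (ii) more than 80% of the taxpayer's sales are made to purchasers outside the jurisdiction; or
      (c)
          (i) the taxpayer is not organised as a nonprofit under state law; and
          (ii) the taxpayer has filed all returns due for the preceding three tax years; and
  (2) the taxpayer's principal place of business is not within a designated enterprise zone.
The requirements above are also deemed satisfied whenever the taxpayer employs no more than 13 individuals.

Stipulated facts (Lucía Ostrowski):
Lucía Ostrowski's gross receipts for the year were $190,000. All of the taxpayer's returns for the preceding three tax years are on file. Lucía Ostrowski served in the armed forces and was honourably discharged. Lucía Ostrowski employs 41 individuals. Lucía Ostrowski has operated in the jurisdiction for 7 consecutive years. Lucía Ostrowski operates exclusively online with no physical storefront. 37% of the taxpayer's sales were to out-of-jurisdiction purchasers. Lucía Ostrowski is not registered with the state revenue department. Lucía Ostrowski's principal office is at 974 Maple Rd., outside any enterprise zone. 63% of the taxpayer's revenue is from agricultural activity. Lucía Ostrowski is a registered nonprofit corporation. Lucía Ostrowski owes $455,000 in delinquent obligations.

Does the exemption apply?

No — not exempt.

(A) state-registered — fails.
(B) no delinquency — fails.
(C) has storefront — not satisfied.
(i): F OR F OR F → false.
(A) not (veteran) — not met.
(B) ≥ 4 yrs in jurisdiction — met.
(ii) = F OR T = true.
(iii) ≥50% agricultural — holds.
So (a) is not satisfied (F AND T AND T).
(i) receipts ≤ $200,000 — holds.
(ii) >80% out-of-jur. sales — not met.
So (b) is not satisfied (T AND F).
(i) not (nonprofit) — not met.
(ii) returns current — met.
(c) = F AND T = false.
(1): F OR F OR F → false.
(2) not (in enterprise zone) — satisfied.
Overall: F AND T → false.
Exception (≤ 13 employees) — not satisfied.
Result: main false OR exception false → false.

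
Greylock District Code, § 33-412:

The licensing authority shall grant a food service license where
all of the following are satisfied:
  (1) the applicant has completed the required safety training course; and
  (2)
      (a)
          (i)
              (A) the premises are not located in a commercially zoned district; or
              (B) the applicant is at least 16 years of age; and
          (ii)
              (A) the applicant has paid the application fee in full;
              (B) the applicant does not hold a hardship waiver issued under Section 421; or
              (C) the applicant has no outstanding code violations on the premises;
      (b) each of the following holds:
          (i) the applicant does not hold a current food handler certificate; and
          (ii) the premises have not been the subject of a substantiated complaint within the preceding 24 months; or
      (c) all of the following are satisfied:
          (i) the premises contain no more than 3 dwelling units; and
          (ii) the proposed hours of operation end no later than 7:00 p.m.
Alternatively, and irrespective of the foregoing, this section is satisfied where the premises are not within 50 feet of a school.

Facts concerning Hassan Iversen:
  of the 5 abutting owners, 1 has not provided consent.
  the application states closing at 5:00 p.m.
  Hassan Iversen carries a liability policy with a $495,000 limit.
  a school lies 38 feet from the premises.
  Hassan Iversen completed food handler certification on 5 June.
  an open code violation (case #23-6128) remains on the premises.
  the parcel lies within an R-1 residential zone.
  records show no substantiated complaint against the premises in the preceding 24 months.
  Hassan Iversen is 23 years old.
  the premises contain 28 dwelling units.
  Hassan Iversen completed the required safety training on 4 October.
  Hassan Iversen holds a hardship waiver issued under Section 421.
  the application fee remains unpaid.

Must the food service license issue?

No — denied.

(1) safety training — met.
(A) not (commercially zoned) — met.
(B) age ≥ 16 — satisfied.
(i): T OR T → true.
(A) fee paid — fails.
(B) not (hardship waiver) — not satisfied.
(C) no code violations — not met.
So (ii) is not satisfied (F OR F OR F).
(a): T AND F → false.
(i) not (food handler cert.) — fails.
(ii) no complaint in 24 mo. — satisfied.
(b) = F AND T = false.
(i) ≤ 3 units — not met.
(ii) closes by 7 p.m. — met.
(c) = F AND T = false.
(2): F OR F OR F → false.
Overall: T AND F → false.
Exception (≥50 ft from school) — not satisfied.
Result: main false OR exception false → false.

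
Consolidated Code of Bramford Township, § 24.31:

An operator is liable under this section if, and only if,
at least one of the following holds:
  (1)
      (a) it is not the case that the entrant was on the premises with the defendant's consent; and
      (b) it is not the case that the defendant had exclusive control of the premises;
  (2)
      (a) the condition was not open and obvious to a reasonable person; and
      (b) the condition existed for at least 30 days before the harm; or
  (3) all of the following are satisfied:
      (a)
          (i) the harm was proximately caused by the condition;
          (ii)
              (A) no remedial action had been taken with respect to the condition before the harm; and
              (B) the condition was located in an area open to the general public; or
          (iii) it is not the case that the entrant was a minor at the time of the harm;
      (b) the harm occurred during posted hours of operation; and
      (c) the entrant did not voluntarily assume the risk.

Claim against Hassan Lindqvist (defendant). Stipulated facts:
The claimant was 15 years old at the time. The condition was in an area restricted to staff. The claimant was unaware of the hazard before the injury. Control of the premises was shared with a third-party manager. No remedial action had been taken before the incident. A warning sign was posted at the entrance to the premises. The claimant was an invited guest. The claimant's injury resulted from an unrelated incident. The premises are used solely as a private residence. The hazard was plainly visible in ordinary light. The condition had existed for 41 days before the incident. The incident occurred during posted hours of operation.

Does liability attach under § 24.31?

(a) not (consent to enter) — not met.
(b) not (exclusive control) — satisfied.
(1): F AND T → false.
(a) not open/obvious — not satisfied.
(b) condition ≥30 days old — satisfied.
(2) = F AND T = false.
(i) proximate cause — not satisfied.
(A) no remedial action — satisfied.
(B) public area — fails.
(ii): T AND F → false.
(iii) not (entrant a minor) — not satisfied.
(a): F OR F OR F → false.
(b) during posted hours — satisfied.
(c) no assumed risk — satisfied.
So (3) is not satisfied (F AND T AND T).
Overall: F OR F OR F → false.

No — not liable.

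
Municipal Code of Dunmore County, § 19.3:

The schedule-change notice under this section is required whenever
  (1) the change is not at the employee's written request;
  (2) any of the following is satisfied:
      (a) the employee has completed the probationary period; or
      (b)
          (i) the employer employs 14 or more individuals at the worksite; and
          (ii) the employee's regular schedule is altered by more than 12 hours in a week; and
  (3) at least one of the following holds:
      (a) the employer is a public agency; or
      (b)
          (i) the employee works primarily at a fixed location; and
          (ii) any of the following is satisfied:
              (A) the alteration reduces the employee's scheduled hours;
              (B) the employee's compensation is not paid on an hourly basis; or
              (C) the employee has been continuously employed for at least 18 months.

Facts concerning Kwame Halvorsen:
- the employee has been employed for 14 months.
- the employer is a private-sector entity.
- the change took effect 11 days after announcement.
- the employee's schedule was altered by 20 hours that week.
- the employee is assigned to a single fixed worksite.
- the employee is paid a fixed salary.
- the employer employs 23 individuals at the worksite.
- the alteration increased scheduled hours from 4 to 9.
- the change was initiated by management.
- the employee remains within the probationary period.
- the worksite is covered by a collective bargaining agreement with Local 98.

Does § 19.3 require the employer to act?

Yes — required.

(1) not employee-requested — satisfied.
(a) past probation — not satisfied.
(i) ≥ 14 at site — met.
(ii) schedule shift > 12h — met.
(b): T AND T → true.
(2): F OR T → true.
(a) public agency — not satisfied.
(i) fixed location — satisfied.
(A) hours reduced — not met.
(B) not (hourly-paid) — satisfied.
(C) tenure ≥ 18 mo. — not met.
(ii) = F OR T OR F = true.
(b) = T AND T = true.
So (3) is satisfied (F OR T).
Overall = T AND T AND T = true.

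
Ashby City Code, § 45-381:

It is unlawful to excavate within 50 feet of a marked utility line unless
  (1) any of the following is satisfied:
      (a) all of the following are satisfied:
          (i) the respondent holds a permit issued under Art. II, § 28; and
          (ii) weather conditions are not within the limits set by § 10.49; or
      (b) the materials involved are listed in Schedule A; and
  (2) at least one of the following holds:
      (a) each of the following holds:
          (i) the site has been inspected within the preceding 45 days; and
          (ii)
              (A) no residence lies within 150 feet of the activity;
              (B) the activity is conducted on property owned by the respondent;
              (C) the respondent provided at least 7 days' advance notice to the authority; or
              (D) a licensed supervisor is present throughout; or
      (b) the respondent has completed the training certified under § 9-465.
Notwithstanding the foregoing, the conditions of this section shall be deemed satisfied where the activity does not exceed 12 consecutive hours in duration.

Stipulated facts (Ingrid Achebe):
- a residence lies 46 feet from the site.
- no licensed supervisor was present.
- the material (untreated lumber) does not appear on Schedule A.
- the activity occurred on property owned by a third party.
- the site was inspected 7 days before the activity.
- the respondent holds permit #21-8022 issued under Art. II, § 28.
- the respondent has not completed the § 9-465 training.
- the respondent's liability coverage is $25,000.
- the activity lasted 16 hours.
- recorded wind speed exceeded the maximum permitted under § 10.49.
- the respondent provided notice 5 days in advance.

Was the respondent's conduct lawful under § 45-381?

(i) holds permit — met.
(ii) not (weather ok) — satisfied.
So (a) is satisfied (T AND T).
(b) Schedule A material — not satisfied.
(1) = T OR F = true.
(i) site inspected — holds.
(A) no residence in 150 ft — not satisfied.
(B) own property — fails.
(C) ≥7 days' notice — not satisfied.
(D) supervisor present — not satisfied.
(ii): F OR F OR F OR F → false.
(a): T AND F → false.
(b) training certified — not met.
(2) = F OR F = false.
Overall: T AND F → false.
Exception (≤ 12 hrs duration) — not satisfied.
Result: main false OR exception false → false.

No — unlawful.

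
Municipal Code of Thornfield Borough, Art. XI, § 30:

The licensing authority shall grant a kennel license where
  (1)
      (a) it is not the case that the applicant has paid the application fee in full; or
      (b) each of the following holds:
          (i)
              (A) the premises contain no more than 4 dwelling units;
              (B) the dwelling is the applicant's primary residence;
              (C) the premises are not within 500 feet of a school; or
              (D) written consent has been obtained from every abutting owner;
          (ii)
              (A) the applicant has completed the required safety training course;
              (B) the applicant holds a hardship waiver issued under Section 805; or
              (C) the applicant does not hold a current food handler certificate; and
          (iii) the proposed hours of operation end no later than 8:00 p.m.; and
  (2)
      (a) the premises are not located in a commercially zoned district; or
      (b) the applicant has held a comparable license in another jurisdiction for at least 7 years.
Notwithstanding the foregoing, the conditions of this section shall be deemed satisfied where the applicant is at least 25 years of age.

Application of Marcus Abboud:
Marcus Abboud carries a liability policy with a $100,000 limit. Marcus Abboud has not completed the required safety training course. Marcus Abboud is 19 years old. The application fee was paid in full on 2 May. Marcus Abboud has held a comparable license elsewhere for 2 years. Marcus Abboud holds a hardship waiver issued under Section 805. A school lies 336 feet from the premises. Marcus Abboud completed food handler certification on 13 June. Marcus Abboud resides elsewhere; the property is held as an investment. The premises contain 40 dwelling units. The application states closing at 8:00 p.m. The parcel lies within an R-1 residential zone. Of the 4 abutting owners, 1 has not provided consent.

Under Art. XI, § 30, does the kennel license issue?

No — denied.

(a) not (fee paid) — fails.
(A) ≤ 4 units — not satisfied.
(B) primary residence — not satisfied.
(C) ≥500 ft from school — not satisfied.
(D) all abutters consent — not met.
So (i) is not satisfied (F OR F OR F OR F).
(A) safety training — not met.
(B) hardship waiver — satisfied.
(C) not (food handler cert.) — fails.
(ii) = F OR T OR F = true.
(iii) closes by 8 p.m. — holds.
So (b) is not satisfied (F AND T AND T).
So (1) is not satisfied (F OR F).
(a) not (commercially zoned) — holds.
(b) prior license ≥ 7 yr — not satisfied.
So (2) is satisfied (T OR F).
So Overall is not satisfied (F AND T).
Exception (age ≥ 25) — not satisfied.
Result: main false OR exception false → false.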